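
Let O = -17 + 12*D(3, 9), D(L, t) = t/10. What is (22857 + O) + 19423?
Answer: 211369/5 ≈ 42274.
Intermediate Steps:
D(L, t) = t/10 (D(L, t) = t*(1/10) = t/10)
O = -31/5 (O = -17 + 12*((1/10)*9) = -17 + 12*(9/10) = -17 + 54/5 = -31/5 ≈ -6.2000)
(22857 + O) + 19423 = (22857 - 31/5) + 19423 = 114254/5 + 19423 = 211369/5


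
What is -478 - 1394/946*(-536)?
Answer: 147498/473 ≈ 311.83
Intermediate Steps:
-478 - 1394/946*(-536) = -478 - 1394*1/946*(-536) = -478 - 697/473*(-536) = -478 + 373592/473 = 147498/473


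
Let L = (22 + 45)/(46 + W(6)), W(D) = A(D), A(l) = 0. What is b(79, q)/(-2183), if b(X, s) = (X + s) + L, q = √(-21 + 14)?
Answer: -3701/100418 - I*√7/2183 ≈ -0.036856 - 0.001212*I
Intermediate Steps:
W(D) = 0
q = I*√7 (q = √(-7) = I*√7 ≈ 2.6458*I)
L = 67/46 (L = (22 + 45)/(46 + 0) = 67/46 ≈ 1.4565)
b(X, s) = 67/46 + X + s (b(X, s) = (X + s) + 67/46 = 67/46 + X + s)
b(79, q)/(-2183) = (67/46 + 79 + I*√7)/(-2183) = (3701/46 + I*√7)*(-1/2183) = -3701/100418 - I*√7/2183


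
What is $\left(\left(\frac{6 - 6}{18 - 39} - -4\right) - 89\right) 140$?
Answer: $-11900$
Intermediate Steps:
$\left(\left(\frac{6 - 6}{18 - 39} - -4\right) - 89\right) 140 = \left(\left(\frac{0}{-21} + 4\right) - 89\right) 140 = \left(\left(0 \left(- \frac{1}{21}\right) + 4\right) - 89\right) 140 = \left(\left(0 + 4\right) - 89\right) 140 = \left(4 - 89\right) 140 = \left(-85\right) 140 = -11900$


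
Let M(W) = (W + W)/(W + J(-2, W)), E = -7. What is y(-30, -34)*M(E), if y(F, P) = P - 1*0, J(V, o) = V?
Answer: -476/9 ≈ -52.889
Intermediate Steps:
M(W) = 2*W/(-2 + W) (M(W) = (W + W)/(W - 2) = (2*W)/(-2 + W) = 2*W/(-2 + W))
y(F, P) = P (y(F, P) = P + 0 = P)
y(-30, -34)*M(E) = -68*(-7)/(-2 - 7) = -68*(-7)/(-9) = -68*(-7)*(-1)/9 = -34*14/9 = -476/9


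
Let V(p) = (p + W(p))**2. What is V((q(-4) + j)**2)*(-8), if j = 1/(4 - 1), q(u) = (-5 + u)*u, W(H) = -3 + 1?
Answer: -1125846152/81 ≈ -1.3899e+7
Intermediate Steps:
W(H) = -2
q(u) = u*(-5 + u)
j = 1/3 ≈ 0.33333
V(p) = (-2 + p)**2 (V(p) = (p - 2)**2 = (-2 + p)**2)
V((q(-4) + j)**2)*(-8) = (-2 + (-4*(-5 - 4) + 1/3)**2)**2*(-8) = (-2 + (-4*(-9) + 1/3)**2)**2*(-8) = (-2 + (36 + 1/3)**2)**2*(-8) = (-2 + (109/3)**2)**2*(-8) = (-2 + 11881/9)**2*(-8) = (11863/9)**2*(-8) = (140730769/81)*(-8) = -1125846152/81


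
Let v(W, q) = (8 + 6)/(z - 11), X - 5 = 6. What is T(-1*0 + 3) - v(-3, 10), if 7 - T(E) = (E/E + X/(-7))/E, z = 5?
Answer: 200/21 ≈ 9.5238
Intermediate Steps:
X = 11 (X = 5 + 6 = 11)
T(E) = 7 + 4/(7*E) (T(E) = 7 - (E/E + 11/(-7))/E = 7 - (1 + 11*(-⅐))/E = 7 - (1 - 11/7)/E = 7 - (-4)/(7*E) = 7 + 4/(7*E))
v(W, q) = -7/3 (v(W, q) = (8 + 6)/(5 - 11) = 14/(-6) = 14*(-⅙) = -7/3)
T(-1*0 + 3) - v(-3, 10) = (7 + 4/(7*(-1*0 + 3))) - 1*(-7/3) = (7 + 4/(7*(0 + 3))) + 7/3 = (7 + (4/7)/3) + 7/3 = (7 + (4/7)*(⅓)) + 7/3 = (7 + 4/21) + 7/3 = 151/21 + 7/3 = 200/21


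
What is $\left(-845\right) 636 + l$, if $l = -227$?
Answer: $-537647$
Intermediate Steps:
$\left(-845\right) 636 + l = \left(-845\right) 636 - 227 = -537420 - 227 = -537647$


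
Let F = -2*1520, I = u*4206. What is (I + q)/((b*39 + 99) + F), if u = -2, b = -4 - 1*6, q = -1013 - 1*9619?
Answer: 19044/3331 ≈ 5.7172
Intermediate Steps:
q = -10632 (q = -1013 - 9619 = -10632)
b = -10 (b = -4 - 6 = -10)
I = -8412 (I = -2*4206 = -8412)
F = -3040
(I + q)/((b*39 + 99) + F) = (-8412 - 10632)/((-10*39 + 99) - 3040) = -19044/((-390 + 99) - 3040) = -19044/(-291 - 3040) = -19044/(-3331) = -19044*(-1/3331) = 19044/3331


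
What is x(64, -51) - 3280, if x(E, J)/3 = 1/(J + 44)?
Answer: -22963/7 ≈ -3280.4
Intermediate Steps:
x(E, J) = 3/(44 + J) (x(E, J) = 3/(J + 44) = 3/(44 + J))
x(64, -51) - 3280 = 3/(44 - 51) - 3280 = 3/(-7) - 3280 = 3*(-⅐) - 3280 = -3/7 - 3280 = -22963/7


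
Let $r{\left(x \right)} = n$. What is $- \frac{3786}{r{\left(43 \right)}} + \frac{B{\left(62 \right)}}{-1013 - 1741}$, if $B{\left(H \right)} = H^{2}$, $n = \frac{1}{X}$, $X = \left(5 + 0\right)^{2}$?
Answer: $- \frac{130334972}{1377} \approx -94651.0$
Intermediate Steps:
$X = 25$ ($X = 5^{2} = 25$)
$n = \frac{1}{25} \approx 0.04$
$r{\left(x \right)} = \frac{1}{25}$
$- \frac{3786}{r{\left(43 \right)}} + \frac{B{\left(62 \right)}}{-1013 - 1741} = - 3786 \frac{1}{\frac{1}{25}} + \frac{62^{2}}{-1013 - 1741} = \left(-3786\right) 25 + \frac{3844}{-2754} = -94650 + 3844 \left(- \frac{1}{2754}\right) = -94650 - \frac{1922}{1377} = - \frac{130334972}{1377}$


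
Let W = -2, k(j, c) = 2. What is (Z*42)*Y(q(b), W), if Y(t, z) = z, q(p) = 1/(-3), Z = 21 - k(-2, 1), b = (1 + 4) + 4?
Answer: -1596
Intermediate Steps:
b = 9 (b = 5 + 4 = 9)
Z = 19 (Z = 21 - 1*2 = 21 - 2 = 19)
q(p) = -1/3
(Z*42)*Y(q(b), W) = (19*42)*(-2) = 798*(-2) = -1596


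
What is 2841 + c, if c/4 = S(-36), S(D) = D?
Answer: 2697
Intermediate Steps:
c = -144 (c = 4*(-36) = -144)
2841 + c = 2841 - 144 = 2697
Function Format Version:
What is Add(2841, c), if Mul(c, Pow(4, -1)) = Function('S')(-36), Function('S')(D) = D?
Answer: 2697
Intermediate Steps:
c = -144 (c = Mul(4, -36) = -144)
Add(2841, c) = Add(2841, -144) = 2697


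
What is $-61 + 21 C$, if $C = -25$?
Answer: $-586$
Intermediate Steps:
$-61 + 21 C = -61 + 21 \left(-25\right) = -61 - 525 = -586$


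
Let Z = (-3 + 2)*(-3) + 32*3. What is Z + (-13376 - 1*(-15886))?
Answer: 2609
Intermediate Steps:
Z = 99 (Z = -1*(-3) + 96 = 3 + 96 = 99)
Z + (-13376 - 1*(-15886)) = 99 + (-13376 - 1*(-15886)) = 99 + (-13376 + 15886) = 99 + 2510 = 2609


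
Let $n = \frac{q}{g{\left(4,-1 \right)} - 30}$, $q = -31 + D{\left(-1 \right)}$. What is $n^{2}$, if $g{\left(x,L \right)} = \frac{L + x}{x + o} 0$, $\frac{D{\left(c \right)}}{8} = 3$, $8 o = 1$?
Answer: $\frac{49}{900} \approx 0.054444$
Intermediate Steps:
$o = \frac{1}{8}$ ($o = \frac{1}{8} \cdot 1 = \frac{1}{8} \approx 0.125$)
$D{\left(c \right)} = 24$ ($D{\left(c \right)} = 8 \cdot 3 = 24$)
$g{\left(x,L \right)} = 0$ ($g{\left(x,L \right)} = \frac{L + x}{x + \frac{1}{8}} \cdot 0 = \frac{L + x}{\frac{1}{8} + x} 0 = 0$)
$q = -7$ ($q = -31 + 24 = -7$)
$n = \frac{7}{30}$ ($n = - \frac{7}{0 - 30} = - \frac{7}{-30} = \left(-7\right) \left(- \frac{1}{30}\right) = \frac{7}{30} \approx 0.23333$)
$n^{2} = \left(\frac{7}{30}\right)^{2} = \frac{49}{900}$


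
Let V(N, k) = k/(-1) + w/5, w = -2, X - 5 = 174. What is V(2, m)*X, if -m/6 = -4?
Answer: -21838/5 ≈ -4367.6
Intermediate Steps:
m = 24 (m = -6*(-4) = 24)
X = 179 (X = 5 + 174 = 179)
V(N, k) = -2/5 - k (V(N, k) = k/(-1) - 2/5 = k*(-1) - 2*1/5 = -k - 2/5 = -2/5 - k)
V(2, m)*X = (-2/5 - 1*24)*179 = (-2/5 - 24)*179 = -122/5*179 = -21838/5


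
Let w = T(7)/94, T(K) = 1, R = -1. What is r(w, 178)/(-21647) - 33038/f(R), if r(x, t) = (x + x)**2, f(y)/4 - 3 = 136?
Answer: -789909226015/13293465994 ≈ -59.421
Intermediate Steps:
w = 1/94 ≈ 0.010638
f(y) = 556 (f(y) = 12 + 4*136 = 12 + 544 = 556)
r(x, t) = 4*x**2 (r(x, t) = (2*x)**2 = 4*x**2)
r(w, 178)/(-21647) - 33038/f(R) = (4*(1/94)**2)/(-21647) - 33038/556 = (4*(1/8836))*(-1/21647) - 33038*1/556 = (1/2209)*(-1/21647) - 16519/278 = -1/47818223 - 16519/278 = -789909226015/13293465994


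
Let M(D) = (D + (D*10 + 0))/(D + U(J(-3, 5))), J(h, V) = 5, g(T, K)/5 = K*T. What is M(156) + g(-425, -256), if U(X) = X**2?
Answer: 98465716/181 ≈ 5.4401e+5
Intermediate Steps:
g(T, K) = 5*K*T (g(T, K) = 5*(K*T) = 5*K*T)
M(D) = 11*D/(25 + D) (M(D) = (D + (D*10 + 0))/(D + 5**2) = (D + (10*D + 0))/(D + 25) = (D + 10*D)/(25 + D) = (11*D)/(25 + D) = 11*D/(25 + D))
M(156) + g(-425, -256) = 11*156/(25 + 156) + 5*(-256)*(-425) = 11*156/181 + 544000 = 11*156*(1/181) + 544000 = 1716/181 + 544000 = 98465716/181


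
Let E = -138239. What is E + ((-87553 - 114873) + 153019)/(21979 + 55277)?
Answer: -3559947197/25752 ≈ -1.3824e+5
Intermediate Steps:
E + ((-87553 - 114873) + 153019)/(21979 + 55277) = -138239 + ((-87553 - 114873) + 153019)/(21979 + 55277) = -138239 + (-202426 + 153019)/77256 = -138239 - 49407*1/77256 = -138239 - 16469/25752 = -3559947197/25752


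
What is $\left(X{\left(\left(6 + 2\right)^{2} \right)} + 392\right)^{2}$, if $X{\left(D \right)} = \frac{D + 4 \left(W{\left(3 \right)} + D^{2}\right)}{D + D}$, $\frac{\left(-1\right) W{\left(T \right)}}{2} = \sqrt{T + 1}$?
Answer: $\frac{17330569}{64} \approx 2.7079 \cdot 10^{5}$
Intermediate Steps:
$W{\left(T \right)} = - 2 \sqrt{1 + T}$ ($W{\left(T \right)} = - 2 \sqrt{T + 1} = - 2 \sqrt{1 + T}$)
$X{\left(D \right)} = \frac{-16 + D + 4 D^{2}}{2 D}$ ($X{\left(D \right)} = \frac{D + 4 \left(- 2 \sqrt{1 + 3} + D^{2}\right)}{D + D} = \frac{D + 4 \left(- 2 \sqrt{4} + D^{2}\right)}{2 D} = \left(D + 4 \left(\left(-2\right) 2 + D^{2}\right)\right) \frac{1}{2 D} = \left(D + 4 \left(-4 + D^{2}\right)\right) \frac{1}{2 D} = \left(D + \left(-16 + 4 D^{2}\right)\right) \frac{1}{2 D} = \left(-16 + D + 4 D^{2}\right) \frac{1}{2 D} = \frac{-16 + D + 4 D^{2}}{2 D}$)
$\left(X{\left(\left(6 + 2\right)^{2} \right)} + 392\right)^{2} = \left(\left(\frac{1}{2} - \frac{8}{\left(6 + 2\right)^{2}} + 2 \left(6 + 2\right)^{2}\right) + 392\right)^{2} = \left(\left(\frac{1}{2} - \frac{8}{8^{2}} + 2 \cdot 8^{2}\right) + 392\right)^{2} = \left(\left(\frac{1}{2} - \frac{8}{64} + 2 \cdot 64\right) + 392\right)^{2} = \left(\left(\frac{1}{2} - \frac{1}{8} + 128\right) + 392\right)^{2} = \left(\frac{1027}{8} + 392\right)^{2} = \left(\frac{4163}{8}\right)^{2} = \frac{17330569}{64}$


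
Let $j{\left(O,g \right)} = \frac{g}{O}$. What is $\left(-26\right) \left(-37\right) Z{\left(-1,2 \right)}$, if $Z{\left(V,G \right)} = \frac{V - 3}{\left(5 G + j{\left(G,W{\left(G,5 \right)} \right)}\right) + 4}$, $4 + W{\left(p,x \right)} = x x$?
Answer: $- \frac{7696}{49} \approx -157.06$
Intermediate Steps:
$W{\left(p,x \right)} = -4 + x^{2}$ ($W{\left(p,x \right)} = -4 + x x = -4 + x^{2}$)
$Z{\left(V,G \right)} = \frac{-3 + V}{4 + 5 G + \frac{21}{G}}$ ($Z{\left(V,G \right)} = \frac{V - 3}{\left(5 G + \frac{-4 + 5^{2}}{G}\right) + 4} = \frac{-3 + V}{\left(5 G + \frac{-4 + 25}{G}\right) + 4} = \frac{-3 + V}{\left(5 G + \frac{21}{G}\right) + 4} = \frac{-3 + V}{4 + 5 G + \frac{21}{G}}$)
$\left(-26\right) \left(-37\right) Z{\left(-1,2 \right)} = \left(-26\right) \left(-37\right) \frac{2 \left(-3 - 1\right)}{21 + 2 \left(4 + 5 \cdot 2\right)} = 962 \cdot 2 \frac{1}{21 + 2 \left(4 + 10\right)} \left(-4\right) = 962 \cdot 2 \frac{1}{21 + 2 \cdot 14} \left(-4\right) = 962 \cdot 2 \frac{1}{21 + 28} \left(-4\right) = 962 \cdot 2 \cdot \frac{1}{49} \left(-4\right) = 962 \left(- \frac{8}{49}\right) = - \frac{7696}{49}$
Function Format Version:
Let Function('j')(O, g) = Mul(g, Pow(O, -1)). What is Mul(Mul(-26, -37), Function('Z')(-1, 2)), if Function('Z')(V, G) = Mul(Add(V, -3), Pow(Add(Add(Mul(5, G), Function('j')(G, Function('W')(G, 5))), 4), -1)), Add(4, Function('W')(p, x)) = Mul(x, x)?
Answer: Rational(-7696, 49) ≈ -157.06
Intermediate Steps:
Function('W')(p, x) = Add(-4, Pow(x, 2)) (Function('W')(p, x) = Add(-4, Mul(x, x)) = Add(-4, Pow(x, 2)))
Function('Z')(V, G) = Mul(Pow(Add(4, Mul(5, G), Mul(21, Pow(G, -1))), -1), Add(-3, V)) (Function('Z')(V, G) = Mul(Add(V, -3), Pow(Add(Add(Mul(5, G), Mul(Add(-4, Pow(5, 2)), Pow(G, -1))), 4), -1)) = Mul(Add(-3, V), Pow(Add(Add(Mul(5, G), Mul(Add(-4, 25), Pow(G, -1))), 4), -1)) = Mul(Add(-3, V), Pow(Add(Add(Mul(5, G), Mul(21, Pow(G, -1))), 4), -1)) = Mul(Add(-3, V), Pow(Add(4, Mul(5, G), Mul(21, Pow(G, -1))), -1)) = Mul(Pow(Add(4, Mul(5, G), Mul(21, Pow(G, -1))), -1), Add(-3, V)))
Mul(Mul(-26, -37), Function('Z')(-1, 2)) = Mul(Mul(-26, -37), Mul(2, Pow(Add(21, Mul(2, Add(4, Mul(5, 2)))), -1), Add(-3, -1))) = Mul(962, Mul(2, Pow(Add(21, Mul(2, Add(4, 10))), -1), -4)) = Mul(962, Mul(2, Pow(Add(21, Mul(2, 14)), -1), -4)) = Mul(962, Mul(2, Pow(Add(21, 28), -1), -4)) = Mul(962, Mul(2, Pow(49, -1), -4)) = Mul(962, Mul(2, Rational(1, 49), -4)) = Mul(962, Rational(-8, 49)) = Rational(-7696, 49)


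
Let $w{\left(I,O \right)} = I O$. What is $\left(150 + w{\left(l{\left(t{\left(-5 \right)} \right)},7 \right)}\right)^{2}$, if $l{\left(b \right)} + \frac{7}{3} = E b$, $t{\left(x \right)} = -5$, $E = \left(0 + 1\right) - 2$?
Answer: $\frac{256036}{9} \approx 28448.0$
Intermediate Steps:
$E = -1$ ($E = 1 - 2 = -1$)
$l{\left(b \right)} = - \frac{7}{3} - b$
$\left(150 + w{\left(l{\left(t{\left(-5 \right)} \right)},7 \right)}\right)^{2} = \left(150 + \left(- \frac{7}{3} - -5\right) 7\right)^{2} = \left(150 + \left(- \frac{7}{3} + 5\right) 7\right)^{2} = \left(150 + \frac{8}{3} \cdot 7\right)^{2} = \left(150 + \frac{56}{3}\right)^{2} = \left(\frac{506}{3}\right)^{2} = \frac{256036}{9}$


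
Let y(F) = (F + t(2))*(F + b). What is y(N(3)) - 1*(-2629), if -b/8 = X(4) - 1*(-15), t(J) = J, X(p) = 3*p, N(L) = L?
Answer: 1564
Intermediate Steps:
b = -216 (b = -8*(3*4 - 1*(-15)) = -8*(12 + 15) = -8*27 = -216)
y(F) = (-216 + F)*(2 + F) (y(F) = (F + 2)*(F - 216) = (2 + F)*(-216 + F) = (-216 + F)*(2 + F))
y(N(3)) - 1*(-2629) = (-432 + 3² - 214*3) - 1*(-2629) = (-432 + 9 - 642) + 2629 = -1065 + 2629 = 1564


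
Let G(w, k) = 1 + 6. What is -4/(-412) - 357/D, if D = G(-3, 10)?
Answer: -5252/103 ≈ -50.990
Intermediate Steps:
G(w, k) = 7
D = 7
-4/(-412) - 357/D = -4/(-412) - 357/7 = -4*(-1/412) - 357*1/7 = 1/103 - 51 = -5252/103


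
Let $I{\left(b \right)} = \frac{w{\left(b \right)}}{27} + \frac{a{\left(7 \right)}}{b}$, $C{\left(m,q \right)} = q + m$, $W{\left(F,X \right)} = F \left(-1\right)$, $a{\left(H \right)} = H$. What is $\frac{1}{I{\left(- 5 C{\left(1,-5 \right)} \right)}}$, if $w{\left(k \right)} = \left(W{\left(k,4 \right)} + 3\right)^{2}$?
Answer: $\frac{540}{5969} \approx 0.090467$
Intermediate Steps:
$W{\left(F,X \right)} = - F$
$C{\left(m,q \right)} = m + q$
$w{\left(k \right)} = \left(3 - k\right)^{2}$ ($w{\left(k \right)} = \left(- k + 3\right)^{2} = \left(3 - k\right)^{2}$)
$I{\left(b \right)} = \frac{7}{b} + \frac{\left(-3 + b\right)^{2}}{27}$ ($I{\left(b \right)} = \frac{\left(-3 + b\right)^{2}}{27} + \frac{7}{b} = \frac{7}{b} + \frac{\left(-3 + b\right)^{2}}{27}$)
$\frac{1}{I{\left(- 5 C{\left(1,-5 \right)} \right)}} = \frac{1}{\frac{7}{\left(-5\right) \left(1 - 5\right)} + \frac{\left(-3 - 5 \left(1 - 5\right)\right)^{2}}{27}} = \frac{1}{\frac{7}{\left(-5\right) \left(-4\right)} + \frac{\left(-3 - -20\right)^{2}}{27}} = \frac{1}{\frac{7}{20} + \frac{\left(-3 + 20\right)^{2}}{27}} = \frac{1}{7 \cdot \frac{1}{20} + \frac{17^{2}}{27}} = \frac{1}{\frac{7}{20} + \frac{1}{27} \cdot 289} = \frac{1}{\frac{7}{20} + \frac{289}{27}} = \frac{1}{\frac{5969}{540}} = \frac{540}{5969}$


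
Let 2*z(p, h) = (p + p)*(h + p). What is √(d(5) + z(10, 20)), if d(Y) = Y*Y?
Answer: 5*√13 ≈ 18.028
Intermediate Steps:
d(Y) = Y²
z(p, h) = p*(h + p) (z(p, h) = ((p + p)*(h + p))/2 = ((2*p)*(h + p))/2 = (2*p*(h + p))/2 = p*(h + p))
√(d(5) + z(10, 20)) = √(5² + 10*(20 + 10)) = √(25 + 10*30) = √(25 + 300) = √325 = 5*√13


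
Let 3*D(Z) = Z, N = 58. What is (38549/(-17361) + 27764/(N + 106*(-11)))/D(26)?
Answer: -65590387/20838987 ≈ -3.1475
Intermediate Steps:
D(Z) = Z/3
(38549/(-17361) + 27764/(N + 106*(-11)))/D(26) = (38549/(-17361) + 27764/(58 + 106*(-11)))/(((1/3)*26)) = (38549*(-1/17361) + 27764/(58 - 1166))/(26/3) = (-38549/17361 + 27764/(-1108))*(3/26) = (-38549/17361 + 27764*(-1/1108))*(3/26) = (-38549/17361 - 6941/277)*(3/26) = -131180774/4808997*3/26 = -65590387/20838987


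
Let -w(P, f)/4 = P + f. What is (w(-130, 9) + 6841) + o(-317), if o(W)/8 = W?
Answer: 4789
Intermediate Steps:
o(W) = 8*W
w(P, f) = -4*P - 4*f (w(P, f) = -4*(P + f) = -4*P - 4*f)
(w(-130, 9) + 6841) + o(-317) = ((-4*(-130) - 4*9) + 6841) + 8*(-317) = ((520 - 36) + 6841) - 2536 = (484 + 6841) - 2536 = 7325 - 2536 = 4789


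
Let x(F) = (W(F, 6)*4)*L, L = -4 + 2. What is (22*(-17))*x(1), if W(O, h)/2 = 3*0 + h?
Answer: 35904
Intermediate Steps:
L = -2
W(O, h) = 2*h (W(O, h) = 2*(3*0 + h) = 2*(0 + h) = 2*h)
x(F) = -96 (x(F) = ((2*6)*4)*(-2) = (12*4)*(-2) = 48*(-2) = -96)
(22*(-17))*x(1) = (22*(-17))*(-96) = -374*(-96) = 35904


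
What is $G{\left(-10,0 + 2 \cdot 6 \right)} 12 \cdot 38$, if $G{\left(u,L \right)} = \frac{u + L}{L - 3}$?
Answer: $\frac{304}{3} \approx 101.33$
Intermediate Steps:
$G{\left(u,L \right)} = \frac{L + u}{-3 + L}$
$G{\left(-10,0 + 2 \cdot 6 \right)} 12 \cdot 38 = \frac{\left(0 + 2 \cdot 6\right) - 10}{-3 + \left(0 + 2 \cdot 6\right)} 12 \cdot 38 = \frac{\left(0 + 12\right) - 10}{-3 + \left(0 + 12\right)} 12 \cdot 38 = \frac{12 - 10}{-3 + 12} \cdot 12 \cdot 38 = \frac{1}{9} \cdot 2 \cdot 12 \cdot 38 = \frac{2}{9} \cdot 12 \cdot 38 = \frac{8}{3} \cdot 38 = \frac{304}{3}$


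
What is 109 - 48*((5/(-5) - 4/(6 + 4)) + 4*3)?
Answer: -1999/5 ≈ -399.80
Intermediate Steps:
109 - 48*((5/(-5) - 4/(6 + 4)) + 4*3) = 109 - 48*((5*(-1/5) - 4/(10*1)) + 12) = 109 - 48*((-1 - 4/10) + 12) = 109 - 48*((-1 - 4*1/10) + 12) = 109 - 48*((-1 - 2/5) + 12) = 109 - 48*(-7/5 + 12) = 109 - 48*53/5 = 109 - 2544/5 = -1999/5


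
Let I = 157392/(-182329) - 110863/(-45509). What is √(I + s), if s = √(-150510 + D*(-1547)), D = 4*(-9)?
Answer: √(593928283741091 + 377615954469649*I*√94818)/19432343 ≈ 12.44 + 12.377*I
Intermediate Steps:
D = -36
s = I*√94818 (s = √(-150510 - 36*(-1547)) = √(-150510 + 55692) = √(-94818) = I*√94818 ≈ 307.93*I)
I = 13050787399/8297610461 (I = 157392*(-1/182329) - 110863*(-1/45509) = -157392/182329 + 110863/45509 = 13050787399/8297610461 ≈ 1.5728)
√(I + s) = √(13050787399/8297610461 + I*√94818)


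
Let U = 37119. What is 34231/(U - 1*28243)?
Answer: 34231/8876 ≈ 3.8566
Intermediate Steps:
34231/(U - 1*28243) = 34231/(37119 - 1*28243) = 34231/(37119 - 28243) = 34231/8876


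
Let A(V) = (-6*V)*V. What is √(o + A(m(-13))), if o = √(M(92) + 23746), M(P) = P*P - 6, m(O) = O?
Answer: √(-1014 + 2*√8051) ≈ 28.888*I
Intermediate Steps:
A(V) = -6*V²
M(P) = -6 + P² (M(P) = P² - 6 = -6 + P²)
o = 2*√8051 (o = √((-6 + 92²) + 23746) = √((-6 + 8464) + 23746) = √(8458 + 23746) = √32204 = 2*√8051 ≈ 179.45)
√(o + A(m(-13))) = √(2*√8051 - 6*(-13)²) = √(2*√8051 - 6*169) = √(2*√8051 - 1014) = √(-1014 + 2*√8051)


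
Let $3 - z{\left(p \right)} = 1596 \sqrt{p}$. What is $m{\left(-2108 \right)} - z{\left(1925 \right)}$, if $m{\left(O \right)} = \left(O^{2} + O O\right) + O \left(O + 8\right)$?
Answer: $13314125 + 7980 \sqrt{77} \approx 1.3384 \cdot 10^{7}$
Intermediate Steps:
$z{\left(p \right)} = 3 - 1596 \sqrt{p}$
$m{\left(O \right)} = 2 O^{2} + O \left(8 + O\right)$ ($m{\left(O \right)} = \left(O^{2} + O^{2}\right) + O \left(8 + O\right) = 2 O^{2} + O \left(8 + O\right)$)
$m{\left(-2108 \right)} - z{\left(1925 \right)} = - 2108 \left(8 + 3 \left(-2108\right)\right) - \left(3 - 1596 \sqrt{1925}\right) = - 2108 \left(8 - 6324\right) - \left(3 - 1596 \cdot 5 \sqrt{77}\right) = \left(-2108\right) \left(-6316\right) - \left(3 - 7980 \sqrt{77}\right) = 13314128 - \left(3 - 7980 \sqrt{77}\right) = 13314125 + 7980 \sqrt{77}$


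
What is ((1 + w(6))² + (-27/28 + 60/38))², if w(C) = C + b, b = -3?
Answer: 78127921/283024 ≈ 276.05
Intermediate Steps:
w(C) = -3 + C (w(C) = C - 3 = -3 + C)
((1 + w(6))² + (-27/28 + 60/38))² = ((1 + (-3 + 6))² + (-27/28 + 60/38))² = ((1 + 3)² + (-27*1/28 + 60*(1/38)))² = (4² + (-27/28 + 30/19))² = (16 + 327/532)² = (8839/532)² = 78127921/283024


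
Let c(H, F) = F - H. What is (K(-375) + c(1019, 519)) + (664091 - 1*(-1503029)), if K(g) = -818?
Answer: 2165802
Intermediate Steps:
(K(-375) + c(1019, 519)) + (664091 - 1*(-1503029)) = (-818 + (519 - 1*1019)) + (664091 - 1*(-1503029)) = (-818 + (519 - 1019)) + (664091 + 1503029) = (-818 - 500) + 2167120 = -1318 + 2167120 = 2165802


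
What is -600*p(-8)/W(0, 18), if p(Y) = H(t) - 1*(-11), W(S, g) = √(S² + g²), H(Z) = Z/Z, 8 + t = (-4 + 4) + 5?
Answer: -400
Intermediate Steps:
t = -3 (t = -8 + ((-4 + 4) + 5) = -8 + (0 + 5) = -8 + 5 = -3)
H(Z) = 1
p(Y) = 12 (p(Y) = 1 - 1*(-11) = 1 + 11 = 12)
-600*p(-8)/W(0, 18) = -7200/(√(0² + 18²)) = -7200/(√(0 + 324)) = -7200/(√324) = -7200/18 = -600*⅔ = -400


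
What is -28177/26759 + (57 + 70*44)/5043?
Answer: -58153628/134945637 ≈ -0.43094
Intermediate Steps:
-28177/26759 + (57 + 70*44)/5043 = -28177*1/26759 + (57 + 3080)*(1/5043) = -28177/26759 + 3137*(1/5043) = -28177/26759 + 3137/5043 = -58153628/134945637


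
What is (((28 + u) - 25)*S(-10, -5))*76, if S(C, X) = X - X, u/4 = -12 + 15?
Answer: 0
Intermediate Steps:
u = 12 (u = 4*(-12 + 15) = 4*3 = 12)
S(C, X) = 0
(((28 + u) - 25)*S(-10, -5))*76 = (((28 + 12) - 25)*0)*76 = ((40 - 25)*0)*76 = (15*0)*76 = 0*76 = 0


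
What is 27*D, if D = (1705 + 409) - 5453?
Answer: -90153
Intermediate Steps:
D = -3339 (D = 2114 - 5453 = -3339)
27*D = 27*(-3339) = -90153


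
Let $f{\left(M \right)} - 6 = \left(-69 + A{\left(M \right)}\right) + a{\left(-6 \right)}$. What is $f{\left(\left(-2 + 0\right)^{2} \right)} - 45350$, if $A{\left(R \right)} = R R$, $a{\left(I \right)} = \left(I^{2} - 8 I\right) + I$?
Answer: $-45319$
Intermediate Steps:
$a{\left(I \right)} = I^{2} - 7 I$
$A{\left(R \right)} = R^{2}$
$f{\left(M \right)} = 15 + M^{2}$ ($f{\left(M \right)} = 6 - \left(69 - M^{2} + 6 \left(-7 - 6\right)\right) = 6 + \left(\left(-69 + M^{2}\right) - -78\right) = 6 + \left(\left(-69 + M^{2}\right) + 78\right) = 6 + \left(9 + M^{2}\right) = 15 + M^{2}$)
$f{\left(\left(-2 + 0\right)^{2} \right)} - 45350 = \left(15 + \left(\left(-2 + 0\right)^{2}\right)^{2}\right) - 45350 = \left(15 + \left(\left(-2\right)^{2}\right)^{2}\right) - 45350 = \left(15 + 4^{2}\right) - 45350 = \left(15 + 16\right) - 45350 = 31 - 45350 = -45319$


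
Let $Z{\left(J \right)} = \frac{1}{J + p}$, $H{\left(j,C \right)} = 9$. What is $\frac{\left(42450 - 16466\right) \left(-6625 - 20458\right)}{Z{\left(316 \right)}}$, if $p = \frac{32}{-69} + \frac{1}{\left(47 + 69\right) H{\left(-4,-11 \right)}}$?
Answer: $- \frac{45964620207968}{207} \approx -2.2205 \cdot 10^{11}$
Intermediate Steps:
$p = - \frac{11113}{24012}$ ($p = \frac{32}{-69} + \frac{1}{\left(47 + 69\right) 9} = 32 \left(- \frac{1}{69}\right) + \frac{1}{116} \cdot \frac{1}{9} = - \frac{32}{69} + \frac{1}{116} \cdot \frac{1}{9} = - \frac{32}{69} + \frac{1}{1044} = - \frac{11113}{24012} \approx -0.46281$)
$Z{\left(J \right)} = \frac{1}{- \frac{11113}{24012} + J}$ ($Z{\left(J \right)} = \frac{1}{J - \frac{11113}{24012}} = \frac{1}{- \frac{11113}{24012} + J}$)
$\frac{\left(42450 - 16466\right) \left(-6625 - 20458\right)}{Z{\left(316 \right)}} = \frac{\left(42450 - 16466\right) \left(-6625 - 20458\right)}{24012 \frac{1}{-11113 + 24012 \cdot 316}} = \frac{25984 \left(-27083\right)}{24012 \frac{1}{-11113 + 7587792}} = - \frac{703724672}{24012 \cdot \frac{1}{7576679}} = - \frac{703724672}{\frac{24012}{7576679}} = \left(-703724672\right) \frac{7576679}{24012} = - \frac{45964620207968}{207}$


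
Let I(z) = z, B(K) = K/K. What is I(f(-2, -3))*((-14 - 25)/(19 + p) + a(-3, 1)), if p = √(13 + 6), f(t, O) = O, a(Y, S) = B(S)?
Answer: 7/2 - 13*√19/38 ≈ 2.0088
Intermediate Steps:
B(K) = 1
a(Y, S) = 1
p = √19 ≈ 4.3589
I(f(-2, -3))*((-14 - 25)/(19 + p) + a(-3, 1)) = -3*((-14 - 25)/(19 + √19) + 1) = -3*(-39/(19 + √19) + 1) = -3*(1 - 39/(19 + √19)) = -3 + 117/(19 + √19)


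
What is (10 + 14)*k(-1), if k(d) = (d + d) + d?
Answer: -72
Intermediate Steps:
k(d) = 3*d (k(d) = 2*d + d = 3*d)
(10 + 14)*k(-1) = (10 + 14)*(3*(-1)) = 24*(-3) = -72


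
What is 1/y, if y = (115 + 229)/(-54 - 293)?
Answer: -347/344 ≈ -1.0087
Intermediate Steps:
y = -344/347 (y = 344/(-347) = 344*(-1/347) = -344/347 ≈ -0.99135)
1/y = 1/(-344/347) = -347/344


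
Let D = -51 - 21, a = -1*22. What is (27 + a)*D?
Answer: -360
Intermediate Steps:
a = -22
D = -72
(27 + a)*D = (27 - 22)*(-72) = 5*(-72) = -360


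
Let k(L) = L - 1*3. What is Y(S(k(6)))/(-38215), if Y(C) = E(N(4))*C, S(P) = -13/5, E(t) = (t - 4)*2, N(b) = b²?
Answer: 312/191075 ≈ 0.0016329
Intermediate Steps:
k(L) = -3 + L (k(L) = L - 3 = -3 + L)
E(t) = -8 + 2*t (E(t) = (-4 + t)*2 = -8 + 2*t)
S(P) = -13/5 (S(P) = -13*⅕ = -13/5)
Y(C) = 24*C (Y(C) = (-8 + 2*4²)*C = (-8 + 2*16)*C = (-8 + 32)*C = 24*C)
Y(S(k(6)))/(-38215) = (24*(-13/5))/(-38215) = -312/5*(-1/38215) = 312/191075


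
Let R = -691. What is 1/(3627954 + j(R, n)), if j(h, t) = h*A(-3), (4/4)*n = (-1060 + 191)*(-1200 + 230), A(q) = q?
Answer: 1/3630027 ≈ 2.7548e-7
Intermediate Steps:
n = 842930 (n = (-1060 + 191)*(-1200 + 230) = -869*(-970) = 842930)
j(h, t) = -3*h (j(h, t) = h*(-3) = -3*h)
1/(3627954 + j(R, n)) = 1/(3627954 - 3*(-691)) = 1/(3627954 + 2073) = 1/3630027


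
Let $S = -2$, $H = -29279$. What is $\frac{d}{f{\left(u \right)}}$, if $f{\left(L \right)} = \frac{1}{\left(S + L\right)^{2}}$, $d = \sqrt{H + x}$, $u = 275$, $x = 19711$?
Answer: $298116 i \sqrt{598} \approx 7.2901 \cdot 10^{6} i$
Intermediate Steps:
$d = 4 i \sqrt{598}$ ($d = \sqrt{-29279 + 19711} = \sqrt{-9568} = 4 i \sqrt{598} \approx 97.816 i$)
$f{\left(L \right)} = \frac{1}{\left(-2 + L\right)^{2}}$
$\frac{d}{f{\left(u \right)}} = \frac{4 i \sqrt{598}}{\frac{1}{\left(-2 + 275\right)^{2}}} = \frac{4 i \sqrt{598}}{\frac{1}{74529}} = 4 i \sqrt{598} \frac{1}{\frac{1}{74529}} = 4 i \sqrt{598} \cdot 74529 = 298116 i \sqrt{598}$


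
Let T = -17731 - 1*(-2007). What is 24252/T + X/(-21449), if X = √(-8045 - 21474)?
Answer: -6063/3931 - I*√29519/21449 ≈ -1.5424 - 0.0080102*I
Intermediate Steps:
X = I*√29519 (X = √(-29519) = I*√29519 ≈ 171.81*I)
T = -15724 (T = -17731 + 2007 = -15724)
24252/T + X/(-21449) = 24252/(-15724) + (I*√29519)/(-21449) = 24252*(-1/15724) + (I*√29519)*(-1/21449) = -6063/3931 - I*√29519/21449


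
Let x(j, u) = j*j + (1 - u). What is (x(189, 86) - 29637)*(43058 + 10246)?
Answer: 319770696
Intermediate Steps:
x(j, u) = 1 + j² - u (x(j, u) = j² + (1 - u) = 1 + j² - u)
(x(189, 86) - 29637)*(43058 + 10246) = ((1 + 189² - 1*86) - 29637)*(43058 + 10246) = ((1 + 35721 - 86) - 29637)*53304 = (35636 - 29637)*53304 = 5999*53304 = 319770696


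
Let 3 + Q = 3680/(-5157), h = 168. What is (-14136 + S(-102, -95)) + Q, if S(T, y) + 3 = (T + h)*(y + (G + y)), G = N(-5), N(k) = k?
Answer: -139304564/5157 ≈ -27013.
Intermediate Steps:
G = -5
Q = -19151/5157 (Q = -3 + 3680/(-5157) = -3 + 3680*(-1/5157) = -3 - 3680/5157 = -19151/5157 ≈ -3.7136)
S(T, y) = -3 + (-5 + 2*y)*(168 + T) (S(T, y) = -3 + (T + 168)*(y + (-5 + y)) = -3 + (168 + T)*(-5 + 2*y) = -3 + (-5 + 2*y)*(168 + T))
(-14136 + S(-102, -95)) + Q = (-14136 + (-843 - 5*(-102) + 336*(-95) + 2*(-102)*(-95))) - 19151/5157 = (-14136 + (-843 + 510 - 31920 + 19380)) - 19151/5157 = (-14136 - 12873) - 19151/5157 = -27009 - 19151/5157 = -139304564/5157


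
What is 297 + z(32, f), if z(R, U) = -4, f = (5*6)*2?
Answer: 293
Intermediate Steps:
f = 60 (f = 30*2 = 60)
297 + z(32, f) = 297 - 4 = 293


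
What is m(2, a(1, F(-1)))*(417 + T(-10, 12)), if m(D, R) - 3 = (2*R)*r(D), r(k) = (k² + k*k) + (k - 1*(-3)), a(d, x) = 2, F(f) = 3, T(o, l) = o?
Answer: 22385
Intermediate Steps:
r(k) = 3 + k + 2*k² (r(k) = (k² + k²) + (k + 3) = 2*k² + (3 + k) = 3 + k + 2*k²)
m(D, R) = 3 + 2*R*(3 + D + 2*D²) (m(D, R) = 3 + (2*R)*(3 + D + 2*D²) = 3 + 2*R*(3 + D + 2*D²))
m(2, a(1, F(-1)))*(417 + T(-10, 12)) = (3 + 2*2*(3 + 2 + 2*2²))*(417 - 10) = (3 + 2*2*(3 + 2 + 2*4))*407 = (3 + 2*2*(3 + 2 + 8))*407 = (3 + 2*2*13)*407 = (3 + 52)*407 = 55*407 = 22385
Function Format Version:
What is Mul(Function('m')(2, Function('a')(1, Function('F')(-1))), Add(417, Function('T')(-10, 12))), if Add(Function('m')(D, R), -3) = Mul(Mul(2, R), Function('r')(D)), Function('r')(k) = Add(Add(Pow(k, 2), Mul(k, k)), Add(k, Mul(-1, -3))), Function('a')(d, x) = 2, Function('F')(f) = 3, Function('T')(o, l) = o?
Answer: 22385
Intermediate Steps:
Function('r')(k) = Add(3, k, Mul(2, Pow(k, 2))) (Function('r')(k) = Add(Add(Pow(k, 2), Pow(k, 2)), Add(k, 3)) = Add(Mul(2, Pow(k, 2)), Add(3, k)) = Add(3, k, Mul(2, Pow(k, 2))))
Function('m')(D, R) = Add(3, Mul(2, R, Add(3, D, Mul(2, Pow(D, 2))))) (Function('m')(D, R) = Add(3, Mul(Mul(2, R), Add(3, D, Mul(2, Pow(D, 2))))) = Add(3, Mul(2, R, Add(3, D, Mul(2, Pow(D, 2))))))
Mul(Function('m')(2, Function('a')(1, Function('F')(-1))), Add(417, Function('T')(-10, 12))) = Mul(Add(3, Mul(2, 2, Add(3, 2, Mul(2, Pow(2, 2))))), Add(417, -10)) = Mul(Add(3, Mul(2, 2, Add(3, 2, Mul(2, 4)))), 407) = Mul(Add(3, Mul(2, 2, Add(3, 2, 8))), 407) = Mul(Add(3, Mul(2, 2, 13)), 407) = Mul(Add(3, 52), 407) = Mul(55, 407) = 22385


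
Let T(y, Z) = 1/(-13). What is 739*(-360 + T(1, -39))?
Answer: -3459259/13 ≈ -2.6610e+5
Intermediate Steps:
T(y, Z) = -1/13
739*(-360 + T(1, -39)) = 739*(-360 - 1/13) = 739*(-4681/13) = -3459259/13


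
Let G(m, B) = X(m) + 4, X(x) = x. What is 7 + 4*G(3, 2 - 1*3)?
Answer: 35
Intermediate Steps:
G(m, B) = 4 + m (G(m, B) = m + 4 = 4 + m)
7 + 4*G(3, 2 - 1*3) = 7 + 4*(4 + 3) = 7 + 4*7 = 7 + 28 = 35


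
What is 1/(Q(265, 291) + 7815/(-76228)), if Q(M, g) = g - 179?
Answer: 76228/8529721 ≈ 0.0089367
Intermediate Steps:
Q(M, g) = -179 + g
1/(Q(265, 291) + 7815/(-76228)) = 1/((-179 + 291) + 7815/(-76228)) = 1/(112 + 7815*(-1/76228)) = 1/(112 - 7815/76228) = 1/(8529721/76228) = 76228/8529721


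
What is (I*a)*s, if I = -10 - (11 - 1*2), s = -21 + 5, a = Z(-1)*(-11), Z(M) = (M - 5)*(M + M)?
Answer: -40128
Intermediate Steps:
Z(M) = 2*M*(-5 + M) (Z(M) = (-5 + M)*(2*M) = 2*M*(-5 + M))
a = -132 (a = (2*(-1)*(-5 - 1))*(-11) = (2*(-1)*(-6))*(-11) = 12*(-11) = -132)
s = -16
I = -19 (I = -10 - (11 - 2) = -10 - 1*9 = -10 - 9 = -19)
(I*a)*s = -19*(-132)*(-16) = 2508*(-16) = -40128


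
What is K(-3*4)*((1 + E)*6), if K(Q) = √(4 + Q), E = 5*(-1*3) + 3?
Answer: -132*I*√2 ≈ -186.68*I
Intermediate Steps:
E = -12 (E = 5*(-3) + 3 = -15 + 3 = -12)
K(-3*4)*((1 + E)*6) = √(4 - 3*4)*((1 - 12)*6) = √(4 - 12)*(-11*6) = √(-8)*(-66) = (2*I*√2)*(-66) = -132*I*√2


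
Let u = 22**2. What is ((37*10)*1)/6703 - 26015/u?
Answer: -1439665/26812 ≈ -53.695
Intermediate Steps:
u = 484
((37*10)*1)/6703 - 26015/u = ((37*10)*1)/6703 - 26015/484 = (370*1)*(1/6703) - 26015*1/484 = 370*(1/6703) - 215/4 = 370/6703 - 215/4 = -1439665/26812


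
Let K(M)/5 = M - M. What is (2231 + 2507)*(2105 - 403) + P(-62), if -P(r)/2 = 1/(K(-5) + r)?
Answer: 249986357/31 ≈ 8.0641e+6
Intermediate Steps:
K(M) = 0 (K(M) = 5*(M - M) = 5*0 = 0)
P(r) = -2/r (P(r) = -2/(0 + r) = -2/r)
(2231 + 2507)*(2105 - 403) + P(-62) = (2231 + 2507)*(2105 - 403) - 2/(-62) = 4738*1702 - 2*(-1/62) = 8064076 + 1/31 = 249986357/31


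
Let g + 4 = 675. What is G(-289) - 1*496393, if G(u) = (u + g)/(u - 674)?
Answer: -478026841/963 ≈ -4.9639e+5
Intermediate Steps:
g = 671 (g = -4 + 675 = 671)
G(u) = (671 + u)/(-674 + u) (G(u) = (u + 671)/(u - 674) = (671 + u)/(-674 + u))
G(-289) - 1*496393 = (671 - 289)/(-674 - 289) - 1*496393 = 382/(-963) - 496393 = -1/963*382 - 496393 = -382/963 - 496393 = -478026841/963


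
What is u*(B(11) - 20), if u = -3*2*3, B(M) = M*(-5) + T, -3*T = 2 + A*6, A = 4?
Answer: 1506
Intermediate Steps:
T = -26/3 (T = -(2 + 4*6)/3 = -(2 + 24)/3 = -1/3*26 = -26/3 ≈ -8.6667)
B(M) = -26/3 - 5*M (B(M) = M*(-5) - 26/3 = -5*M - 26/3 = -26/3 - 5*M)
u = -18 (u = -6*3 = -18)
u*(B(11) - 20) = -18*((-26/3 - 5*11) - 20) = -18*((-26/3 - 55) - 20) = -18*(-191/3 - 20) = -18*(-251/3) = 1506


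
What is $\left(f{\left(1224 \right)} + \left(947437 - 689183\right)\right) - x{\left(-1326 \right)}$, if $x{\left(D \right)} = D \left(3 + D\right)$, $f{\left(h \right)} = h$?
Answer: $-1494820$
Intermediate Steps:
$\left(f{\left(1224 \right)} + \left(947437 - 689183\right)\right) - x{\left(-1326 \right)} = \left(1224 + \left(947437 - 689183\right)\right) - - 1326 \left(3 - 1326\right) = \left(1224 + 258254\right) - \left(-1326\right) \left(-1323\right) = 259478 - 1754298 = -1494820$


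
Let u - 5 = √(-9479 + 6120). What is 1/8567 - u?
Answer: -42834/8567 - I*√3359 ≈ -4.9999 - 57.957*I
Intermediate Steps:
u = 5 + I*√3359 (u = 5 + √(-9479 + 6120) = 5 + √(-3359) = 5 + I*√3359 ≈ 5.0 + 57.957*I)
1/8567 - u = 1/8567 - (5 + I*√3359) = 1/8567 + (-5 - I*√3359) = -42834/8567 - I*√3359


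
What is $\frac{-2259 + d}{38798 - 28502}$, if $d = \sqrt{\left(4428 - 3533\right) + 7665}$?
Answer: $- \frac{251}{1144} + \frac{\sqrt{535}}{2574} \approx -0.21042$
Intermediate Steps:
$d = 4 \sqrt{535}$ ($d = \sqrt{895 + 7665} = \sqrt{8560} = 4 \sqrt{535} \approx 92.52$)
$\frac{-2259 + d}{38798 - 28502} = \frac{-2259 + 4 \sqrt{535}}{38798 - 28502} = \frac{-2259 + 4 \sqrt{535}}{10296} = \left(-2259 + 4 \sqrt{535}\right) \frac{1}{10296} = - \frac{251}{1144} + \frac{\sqrt{535}}{2574}$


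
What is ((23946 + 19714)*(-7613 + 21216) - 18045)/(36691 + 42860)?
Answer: 593888935/79551 ≈ 7465.5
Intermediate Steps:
((23946 + 19714)*(-7613 + 21216) - 18045)/(36691 + 42860) = (43660*13603 - 18045)/79551 = (593906980 - 18045)*(1/79551) = 593888935*(1/79551) = 593888935/79551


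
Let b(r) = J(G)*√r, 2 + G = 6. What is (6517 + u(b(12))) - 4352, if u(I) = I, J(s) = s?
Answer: 2165 + 8*√3 ≈ 2178.9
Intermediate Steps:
G = 4 (G = -2 + 6 = 4)
b(r) = 4*√r
(6517 + u(b(12))) - 4352 = (6517 + 4*√12) - 4352 = (6517 + 4*(2*√3)) - 4352 = (6517 + 8*√3) - 4352 = 2165 + 8*√3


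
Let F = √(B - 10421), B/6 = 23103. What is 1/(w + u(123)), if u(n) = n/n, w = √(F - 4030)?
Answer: 1/(1 + I*√(4030 - √128197)) ≈ 0.0002723 - 0.016498*I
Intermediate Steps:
B = 138618 (B = 6*23103 = 138618)
F = √128197 (F = √(138618 - 10421) = √128197 ≈ 358.05)
w = √(-4030 + √128197) (w = √(√128197 - 4030) = √(-4030 + √128197) ≈ 60.597*I)
u(n) = 1
1/(w + u(123)) = 1/(√(-4030 + √128197) + 1) = 1/(1 + √(-4030 + √128197))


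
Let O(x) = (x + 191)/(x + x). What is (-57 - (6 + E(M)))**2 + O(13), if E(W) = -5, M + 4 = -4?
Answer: 43834/13 ≈ 3371.8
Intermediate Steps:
M = -8 (M = -4 - 4 = -8)
O(x) = (191 + x)/(2*x) (O(x) = (191 + x)/((2*x)) = (191 + x)*(1/(2*x)) = (191 + x)/(2*x))
(-57 - (6 + E(M)))**2 + O(13) = (-57 - (6 - 5))**2 + (1/2)*(191 + 13)/13 = (-57 - 1*1)**2 + (1/2)*(1/13)*204 = (-57 - 1)**2 + 102/13 = (-58)**2 + 102/13 = 3364 + 102/13 = 43834/13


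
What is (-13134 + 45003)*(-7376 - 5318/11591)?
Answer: -2724816518046/11591 ≈ -2.3508e+8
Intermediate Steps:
(-13134 + 45003)*(-7376 - 5318/11591) = 31869*(-7376 - 5318*1/11591) = 31869*(-7376 - 5318/11591) = 31869*(-85500534/11591) = -2724816518046/11591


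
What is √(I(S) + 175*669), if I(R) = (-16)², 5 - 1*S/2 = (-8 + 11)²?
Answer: √117331 ≈ 342.54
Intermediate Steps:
S = -8 (S = 10 - 2*(-8 + 11)² = 10 - 2*3² = 10 - 2*9 = 10 - 18 = -8)
I(R) = 256
√(I(S) + 175*669) = √(256 + 175*669) = √(256 + 117075) = √117331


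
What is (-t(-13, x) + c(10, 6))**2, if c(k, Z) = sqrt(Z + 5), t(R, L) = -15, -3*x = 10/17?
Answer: (15 + sqrt(11))**2 ≈ 335.50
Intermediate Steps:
x = -10/51 (x = -10/(3*17) = -1/3*10/17 = -10/51 ≈ -0.19608)
c(k, Z) = sqrt(5 + Z)
(-t(-13, x) + c(10, 6))**2 = (-1*(-15) + sqrt(5 + 6))**2 = (15 + sqrt(11))**2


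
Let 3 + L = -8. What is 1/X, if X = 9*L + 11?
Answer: -1/88 ≈ -0.011364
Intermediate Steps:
L = -11 (L = -3 - 8 = -11)
X = -88 (X = 9*(-11) + 11 = -99 + 11 = -88)
1/X = 1/(-88) = -1/88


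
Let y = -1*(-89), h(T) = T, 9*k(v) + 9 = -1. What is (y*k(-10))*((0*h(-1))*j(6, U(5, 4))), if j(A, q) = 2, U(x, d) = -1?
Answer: 0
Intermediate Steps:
k(v) = -10/9 (k(v) = -1 + (⅑)*(-1) = -1 - ⅑ = -10/9)
y = 89
(y*k(-10))*((0*h(-1))*j(6, U(5, 4))) = (89*(-10/9))*((0*(-1))*2) = -0*2 = -890/9*0 = 0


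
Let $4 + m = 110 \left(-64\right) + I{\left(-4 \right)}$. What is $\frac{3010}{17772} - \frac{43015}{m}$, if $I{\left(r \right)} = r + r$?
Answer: $\frac{196422275}{31332036} \approx 6.2691$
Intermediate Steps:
$I{\left(r \right)} = 2 r$
$m = -7052$ ($m = -4 + \left(110 \left(-64\right) + 2 \left(-4\right)\right) = -4 - 7048 = -7052$)
$\frac{3010}{17772} - \frac{43015}{m} = \frac{3010}{17772} - \frac{43015}{-7052} = 3010 \cdot \frac{1}{17772} - - \frac{43015}{7052} = \frac{1505}{8886} + \frac{43015}{7052} = \frac{196422275}{31332036}$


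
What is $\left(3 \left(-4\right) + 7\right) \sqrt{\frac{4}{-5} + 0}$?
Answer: $- 2 i \sqrt{5} \approx - 4.4721 i$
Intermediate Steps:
$\left(3 \left(-4\right) + 7\right) \sqrt{\frac{4}{-5} + 0} = \left(-12 + 7\right) \sqrt{4 \left(- \frac{1}{5}\right) + 0} = - 5 \sqrt{- \frac{4}{5} + 0} = - 5 \sqrt{- \frac{4}{5}} = - 5 \frac{2 i \sqrt{5}}{5} = - 2 i \sqrt{5}$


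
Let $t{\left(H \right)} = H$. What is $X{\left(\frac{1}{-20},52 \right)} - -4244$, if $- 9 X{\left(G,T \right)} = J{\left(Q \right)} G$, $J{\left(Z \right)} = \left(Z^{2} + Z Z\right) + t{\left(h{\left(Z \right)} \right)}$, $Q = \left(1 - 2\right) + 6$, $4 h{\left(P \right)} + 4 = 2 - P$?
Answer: $\frac{3055873}{720} \approx 4244.3$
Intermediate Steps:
$h{\left(P \right)} = - \frac{1}{2} - \frac{P}{4}$ ($h{\left(P \right)} = -1 + \frac{2 - P}{4} = -1 - \left(- \frac{1}{2} + \frac{P}{4}\right) = - \frac{1}{2} - \frac{P}{4}$)
$Q = 5$ ($Q = -1 + 6 = 5$)
$J{\left(Z \right)} = - \frac{1}{2} + 2 Z^{2} - \frac{Z}{4}$ ($J{\left(Z \right)} = \left(Z^{2} + Z Z\right) - \left(\frac{1}{2} + \frac{Z}{4}\right) = \left(Z^{2} + Z^{2}\right) - \left(\frac{1}{2} + \frac{Z}{4}\right) = 2 Z^{2} - \left(\frac{1}{2} + \frac{Z}{4}\right) = - \frac{1}{2} + 2 Z^{2} - \frac{Z}{4}$)
$X{\left(G,T \right)} = - \frac{193 G}{36}$ ($X{\left(G,T \right)} = - \frac{\left(- \frac{1}{2} + 2 \cdot 5^{2} - \frac{5}{4}\right) G}{9} = - \frac{\left(- \frac{1}{2} + 2 \cdot 25 - \frac{5}{4}\right) G}{9} = - \frac{\left(- \frac{1}{2} + 50 - \frac{5}{4}\right) G}{9} = - \frac{\frac{193}{4} G}{9} = - \frac{193 G}{36}$)
$X{\left(\frac{1}{-20},52 \right)} - -4244 = - \frac{193}{36 \left(-20\right)} - -4244 = \left(- \frac{193}{36}\right) \left(- \frac{1}{20}\right) + 4244 = \frac{193}{720} + 4244 = \frac{3055873}{720}$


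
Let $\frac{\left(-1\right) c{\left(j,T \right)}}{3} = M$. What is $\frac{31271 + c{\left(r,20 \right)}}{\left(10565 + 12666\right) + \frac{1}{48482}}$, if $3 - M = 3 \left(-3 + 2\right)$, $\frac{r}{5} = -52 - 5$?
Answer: $\frac{1515207946}{1126285343} \approx 1.3453$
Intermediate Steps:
$r = -285$ ($r = 5 \left(-52 - 5\right) = 5 \left(-57\right) = -285$)
$M = 6$ ($M = 3 - 3 \left(-3 + 2\right) = 3 - 3 \left(-1\right) = 3 - -3 = 3 + 3 = 6$)
$c{\left(j,T \right)} = -18$ ($c{\left(j,T \right)} = \left(-3\right) 6 = -18$)
$\frac{31271 + c{\left(r,20 \right)}}{\left(10565 + 12666\right) + \frac{1}{48482}} = \frac{31271 - 18}{\left(10565 + 12666\right) + \frac{1}{48482}} = \frac{31253}{23231 + \frac{1}{48482}} = \frac{31253}{\frac{1126285343}{48482}} = 31253 \cdot \frac{48482}{1126285343} = \frac{1515207946}{1126285343}$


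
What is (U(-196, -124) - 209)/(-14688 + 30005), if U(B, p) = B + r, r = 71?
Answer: -334/15317 ≈ -0.021806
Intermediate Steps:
U(B, p) = 71 + B (U(B, p) = B + 71 = 71 + B)
(U(-196, -124) - 209)/(-14688 + 30005) = ((71 - 196) - 209)/(-14688 + 30005) = (-125 - 209)/15317 = -334*1/15317 = -334/15317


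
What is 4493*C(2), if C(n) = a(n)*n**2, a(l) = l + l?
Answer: 71888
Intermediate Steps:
a(l) = 2*l
C(n) = 2*n**3 (C(n) = (2*n)*n**2 = 2*n**3)
4493*C(2) = 4493*(2*2**3) = 4493*(2*8) = 4493*16 = 71888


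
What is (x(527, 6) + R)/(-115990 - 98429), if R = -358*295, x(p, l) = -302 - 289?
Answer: 106201/214419 ≈ 0.49530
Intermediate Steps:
x(p, l) = -591
R = -105610
(x(527, 6) + R)/(-115990 - 98429) = (-591 - 105610)/(-115990 - 98429) = -106201/(-214419) = -106201*(-1/214419) = 106201/214419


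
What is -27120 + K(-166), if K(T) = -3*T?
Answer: -26622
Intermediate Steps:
-27120 + K(-166) = -27120 - 3*(-166) = -27120 + 498 = -26622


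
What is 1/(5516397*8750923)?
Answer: 1/48273565384431 ≈ 2.0715e-14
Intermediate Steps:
1/(5516397*8750923) = (1/5516397)*(1/8750923) = 1/48273565384431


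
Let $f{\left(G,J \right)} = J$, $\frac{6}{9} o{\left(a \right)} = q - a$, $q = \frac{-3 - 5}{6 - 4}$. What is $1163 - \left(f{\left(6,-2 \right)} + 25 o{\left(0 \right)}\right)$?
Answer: $1315$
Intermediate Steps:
$q = -4$ ($q = - \frac{8}{2} = \left(-8\right) \frac{1}{2} = -4$)
$o{\left(a \right)} = -6 - \frac{3 a}{2}$ ($o{\left(a \right)} = \frac{3 \left(-4 - a\right)}{2} = -6 - \frac{3 a}{2}$)
$1163 - \left(f{\left(6,-2 \right)} + 25 o{\left(0 \right)}\right) = 1163 - \left(-2 + 25 \left(-6 - 0\right)\right) = 1163 - \left(-2 + 25 \left(-6 + 0\right)\right) = 1163 - \left(-2 + 25 \left(-6\right)\right) = 1163 - \left(-2 - 150\right) = 1163 - -152 = 1163 + 152 = 1315$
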